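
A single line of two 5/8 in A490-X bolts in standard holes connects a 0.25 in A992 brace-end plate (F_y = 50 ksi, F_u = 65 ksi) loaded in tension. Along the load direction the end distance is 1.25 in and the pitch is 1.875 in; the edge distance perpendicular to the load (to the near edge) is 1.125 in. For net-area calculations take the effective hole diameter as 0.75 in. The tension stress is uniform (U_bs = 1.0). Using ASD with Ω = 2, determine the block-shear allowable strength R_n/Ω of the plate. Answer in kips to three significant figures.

15.8 kips

Shear plane L_v = 1.25 + 1·1.875 = 3.125 in; A_gv = 3.125 × 0.25 = 0.7812 in².
A_nv = (3.125 − 1.5·0.75) × 0.25 = 0.5 in².
A_nt = (1.125 − 0.5·0.75) × 0.25 = 0.1875 in².
0.6 F_u A_nv = 19.5 kips; 0.6 F_y A_gv = 23.44 kips → shear rupture governs the shear term.
R_n = 19.5 + 1.0 × 65 × 0.1875 = 31.69 kips.
Allowable strength R_n/Ω = 31.69 / 2 = 15.8 kips.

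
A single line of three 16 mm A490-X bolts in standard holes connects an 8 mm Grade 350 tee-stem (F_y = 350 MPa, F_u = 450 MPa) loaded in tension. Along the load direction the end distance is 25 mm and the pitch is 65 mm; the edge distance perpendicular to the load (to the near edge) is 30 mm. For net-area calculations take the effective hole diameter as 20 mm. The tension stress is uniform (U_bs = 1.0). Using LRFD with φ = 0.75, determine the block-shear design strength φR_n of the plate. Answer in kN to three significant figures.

Shear plane L_v = 25 + 2·65 = 155 mm; A_gv = 155 × 8 = 1240 mm².
A_nv = (155 − 2.5·20) × 8 = 840 mm².
A_nt = (30 − 0.5·20) × 8 = 160 mm².
0.6 F_u A_nv = 226.8 kN; 0.6 F_y A_gv = 260.4 kN → shear rupture governs the shear term.
R_n = 226.8 + 1.0 × 450 × 160 / 1000 = 298.8 kN.
Design strength φR_n = 0.75 × 298.8 = 224 kN.

224 kN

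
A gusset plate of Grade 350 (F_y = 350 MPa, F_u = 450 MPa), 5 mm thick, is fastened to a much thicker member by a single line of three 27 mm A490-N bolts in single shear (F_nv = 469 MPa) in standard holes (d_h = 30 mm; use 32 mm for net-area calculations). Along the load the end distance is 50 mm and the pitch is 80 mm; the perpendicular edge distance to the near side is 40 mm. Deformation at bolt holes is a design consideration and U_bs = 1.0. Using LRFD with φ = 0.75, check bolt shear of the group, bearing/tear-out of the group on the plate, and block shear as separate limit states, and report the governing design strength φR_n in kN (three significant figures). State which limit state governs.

Bolt shear: A_b = π·27²/4 = 572.6 mm²; R_n = 469 × 572.6 × 3 × 1 / 1000 = 805.6 kN → 0.75 × 805.6 = 604 kN.
Bearing: edge l_c = 35, r_n = 94.5 kN; interior l_c = 50, r_n = 135 kN; R_n = 94.5 + 2·135 = 364.5 kN → 273 kN.
Block shear: A_gv = 1050, A_nv = 650, A_nt = 120 mm²; R_n = min(0.6F_uA_nv, 0.6F_yA_gv) + U_bs·F_u·A_nt = 229.5 kN → 172 kN.
Block shear governs: 172 kN.

172 kN (block shear governs)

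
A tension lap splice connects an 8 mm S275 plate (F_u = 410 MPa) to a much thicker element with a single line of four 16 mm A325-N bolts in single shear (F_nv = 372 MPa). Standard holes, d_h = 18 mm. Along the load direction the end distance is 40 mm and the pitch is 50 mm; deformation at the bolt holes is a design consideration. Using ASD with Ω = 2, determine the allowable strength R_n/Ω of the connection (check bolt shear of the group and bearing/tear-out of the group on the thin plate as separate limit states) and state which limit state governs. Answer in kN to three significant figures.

Bolt shear: A_b = π·16²/4 = 201.1 mm²; R_n = 372 × 201.1 × 4 × 1 / 1000 = 299.2 kN → 299.2 / 2 = 150 kN.
Bearing (1.2 l_c t F_u ≤ 2.4 d t F_u): upper limit = 2.4·16·8·410 / 1000 = 126 kN.
  Edge l_c = 40 − 18/2 = 31 → r_n = 122 kN; interior l_c = 50 − 18 = 32 → r_n = 126 kN.
  R_n,bearing = 1·122 + 3·126 = 499.9 kN → 499.9 / 2 = 250 kN.
Bolt shear governs: 150 kN.

150 kN (bolt shear governs)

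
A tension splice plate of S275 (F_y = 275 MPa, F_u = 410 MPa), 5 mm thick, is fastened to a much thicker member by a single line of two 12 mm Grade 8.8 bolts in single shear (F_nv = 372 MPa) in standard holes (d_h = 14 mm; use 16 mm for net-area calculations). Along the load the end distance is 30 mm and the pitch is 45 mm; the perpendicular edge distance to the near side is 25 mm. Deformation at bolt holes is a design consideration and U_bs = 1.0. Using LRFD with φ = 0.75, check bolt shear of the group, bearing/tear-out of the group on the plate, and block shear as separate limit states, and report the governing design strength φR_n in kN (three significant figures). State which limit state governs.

Bolt shear: A_b = π·12²/4 = 113.1 mm²; R_n = 372 × 113.1 × 2 × 1 / 1000 = 84.14 kN → 0.75 × 84.14 = 63.1 kN.
Bearing: edge l_c = 23, r_n = 56.58 kN; interior l_c = 31, r_n = 59.04 kN; R_n = 56.58 + 1·59.04 = 115.6 kN → 86.7 kN.
Block shear: A_gv = 375, A_nv = 255, A_nt = 85 mm²; R_n = min(0.6F_uA_nv, 0.6F_yA_gv) + U_bs·F_u·A_nt = 96.73 kN → 72.5 kN.
Bolt shear governs: 63.1 kN.

63.1 kN (bolt shear governs)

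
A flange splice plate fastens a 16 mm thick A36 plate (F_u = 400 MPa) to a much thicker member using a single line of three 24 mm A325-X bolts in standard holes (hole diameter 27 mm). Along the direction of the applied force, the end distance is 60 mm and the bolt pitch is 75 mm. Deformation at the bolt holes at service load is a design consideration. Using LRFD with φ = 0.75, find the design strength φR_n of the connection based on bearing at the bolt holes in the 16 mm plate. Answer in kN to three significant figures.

Per bolt r_n = 1.2 l_c t F_u ≤ 2.4 d t F_u; upper limit = 2.4 × 24 × 16 × 400 / 1000 = 368.6 kN.
Edge bolt: l_c = 60 − 27/2 = 46.5 mm → 1.2 × 46.5 × 16 × 400 / 1000 = 357.1 → r_n = 357.1 kN.
Interior bolts: l_c = 75 − 27 = 48 mm → 1.2 × 48 × 16 × 400 / 1000 = 368.6 → r_n = 368.6 kN.
R_n = 1 × 357.1 + 2 × 368.6 = 1094 kN.
Design strength φR_n = 0.75 × 1094 = 821 kN.

821 kN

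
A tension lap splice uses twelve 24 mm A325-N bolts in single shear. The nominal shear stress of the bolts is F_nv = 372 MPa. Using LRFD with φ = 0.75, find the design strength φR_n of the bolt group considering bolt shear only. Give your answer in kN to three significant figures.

1510 kN

A_b = π × 24² / 4 = 452.4 mm².
R_n = F_nv · A_b · n · n_s = 372 × 452.4 × 12 × 1 / 1000 = 2019 kN.
Design strength φR_n = 0.75 × 2019 = 1510 kN.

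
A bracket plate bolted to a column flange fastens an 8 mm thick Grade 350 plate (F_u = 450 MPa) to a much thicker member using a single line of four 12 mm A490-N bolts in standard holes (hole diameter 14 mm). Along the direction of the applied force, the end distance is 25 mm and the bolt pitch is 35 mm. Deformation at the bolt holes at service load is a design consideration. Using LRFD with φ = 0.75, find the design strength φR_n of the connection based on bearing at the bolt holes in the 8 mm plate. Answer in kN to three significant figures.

Per bolt r_n = 1.2 l_c t F_u ≤ 2.4 d t F_u; upper limit = 2.4 × 12 × 8 × 450 / 1000 = 103.7 kN.
Edge bolt: l_c = 25 − 14/2 = 18 mm → 1.2 × 18 × 8 × 450 / 1000 = 77.76 → r_n = 77.76 kN.
Interior bolts: l_c = 35 − 14 = 21 mm → 1.2 × 21 × 8 × 450 / 1000 = 90.72 → r_n = 90.72 kN.
R_n = 1 × 77.76 + 3 × 90.72 = 349.9 kN.
Design strength φR_n = 0.75 × 349.9 = 262 kN.

262 kN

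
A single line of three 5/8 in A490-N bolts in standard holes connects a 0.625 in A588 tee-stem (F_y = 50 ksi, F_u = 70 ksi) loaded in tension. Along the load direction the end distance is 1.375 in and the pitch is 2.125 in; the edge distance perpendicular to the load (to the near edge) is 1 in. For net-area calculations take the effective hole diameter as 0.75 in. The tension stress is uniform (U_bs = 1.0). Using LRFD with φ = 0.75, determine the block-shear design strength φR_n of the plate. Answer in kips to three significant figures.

94.3 kips

Shear plane L_v = 1.375 + 2·2.125 = 5.625 in; A_gv = 5.625 × 0.625 = 3.516 in².
A_nv = (5.625 − 2.5·0.75) × 0.625 = 2.344 in².
A_nt = (1 − 0.5·0.75) × 0.625 = 0.3906 in².
0.6 F_u A_nv = 98.44 kips; 0.6 F_y A_gv = 105.5 kips → shear rupture governs the shear term.
R_n = 98.44 + 1.0 × 70 × 0.3906 = 125.8 kips.
Design strength φR_n = 0.75 × 125.8 = 94.3 kips.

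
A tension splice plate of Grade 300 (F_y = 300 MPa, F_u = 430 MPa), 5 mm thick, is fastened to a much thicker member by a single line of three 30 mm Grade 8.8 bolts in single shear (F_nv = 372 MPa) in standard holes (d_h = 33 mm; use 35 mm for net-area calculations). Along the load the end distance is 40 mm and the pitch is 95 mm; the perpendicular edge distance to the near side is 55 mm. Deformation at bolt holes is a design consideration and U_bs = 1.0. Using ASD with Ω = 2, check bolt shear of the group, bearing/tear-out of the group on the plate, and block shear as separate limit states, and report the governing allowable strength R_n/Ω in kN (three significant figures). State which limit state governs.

Bolt shear: A_b = π·30²/4 = 706.9 mm²; R_n = 372 × 706.9 × 3 × 1 / 1000 = 788.9 kN → 788.9 / 2 = 394 kN.
Bearing: edge l_c = 23.5, r_n = 60.63 kN; interior l_c = 62, r_n = 154.8 kN; R_n = 60.63 + 2·154.8 = 370.2 kN → 185 kN.
Block shear: A_gv = 1150, A_nv = 712.5, A_nt = 187.5 mm²; R_n = min(0.6F_uA_nv, 0.6F_yA_gv) + U_bs·F_u·A_nt = 264.4 kN → 132 kN.
Block shear governs: 132 kN.

132 kN (block shear governs)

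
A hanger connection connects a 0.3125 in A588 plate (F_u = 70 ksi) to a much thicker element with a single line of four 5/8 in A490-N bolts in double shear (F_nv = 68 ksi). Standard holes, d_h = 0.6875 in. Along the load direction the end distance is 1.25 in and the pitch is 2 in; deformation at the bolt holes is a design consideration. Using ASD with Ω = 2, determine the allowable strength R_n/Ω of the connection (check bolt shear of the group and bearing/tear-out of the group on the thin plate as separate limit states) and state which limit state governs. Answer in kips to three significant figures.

61.1 kips (bearing governs)

Bolt shear: A_b = π·0.625²/4 = 0.3068 in²; R_n = 68 × 0.3068 × 4 × 2 = 166.9 kips → 166.9 / 2 = 83.4 kips.
Bearing (1.2 l_c t F_u ≤ 2.4 d t F_u): upper limit = 2.4·0.625·0.3125·70 = 32.81 kips.
  Edge l_c = 1.25 − 0.6875/2 = 0.9062 → r_n = 23.79 kips; interior l_c = 2 − 0.6875 = 1.312 → r_n = 32.81 kips.
  R_n,bearing = 1·23.79 + 3·32.81 = 122.2 kips → 122.2 / 2 = 61.1 kips.
Bearing governs: 61.1 kips.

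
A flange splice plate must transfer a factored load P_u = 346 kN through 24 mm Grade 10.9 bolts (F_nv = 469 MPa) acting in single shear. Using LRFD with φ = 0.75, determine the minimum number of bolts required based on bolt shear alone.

3 bolts

A_b = π·24²/4 = 452.4 mm².
Per-bolt design strength φR_n = 0.75 × 469 × 452.4 × 1 / 1000 = 159.1 kN.
n ≥ 346 / 159.1 = 2.174 → use 3 bolts.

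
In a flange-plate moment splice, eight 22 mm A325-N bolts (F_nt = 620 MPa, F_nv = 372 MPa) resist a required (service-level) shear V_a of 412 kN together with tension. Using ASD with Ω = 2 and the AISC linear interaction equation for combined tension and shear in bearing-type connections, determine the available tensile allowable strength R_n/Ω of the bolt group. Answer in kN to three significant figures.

539 kN

A_b = π·22²/4 = 380.1 mm²; f_rv = 412 × 1000 / (8 × 380.1) = 135.5 MPa.
F'_nt = 1.3 F_nt − (Ω F_nt / F_nv) f_rv = 1.3·620 − (2·620/372)·135.5 = 354.4 MPa, capped at F_nt → F'_nt = 354.4 MPa.
R_n = F'_nt · A_b · n = 354.4 × 380.1 × 8 / 1000 = 1078 kN.
Allowable strength R_n/Ω = 1078 / 2 = 539 kN.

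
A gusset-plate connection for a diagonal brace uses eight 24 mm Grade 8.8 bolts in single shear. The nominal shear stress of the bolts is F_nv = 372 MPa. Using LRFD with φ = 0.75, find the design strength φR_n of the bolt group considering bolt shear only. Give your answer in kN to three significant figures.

A_b = π × 24² / 4 = 452.4 mm².
R_n = F_nv · A_b · n · n_s = 372 × 452.4 × 8 × 1 / 1000 = 1346 kN.
Design strength φR_n = 0.75 × 1346 = 1010 kN.

1010 kN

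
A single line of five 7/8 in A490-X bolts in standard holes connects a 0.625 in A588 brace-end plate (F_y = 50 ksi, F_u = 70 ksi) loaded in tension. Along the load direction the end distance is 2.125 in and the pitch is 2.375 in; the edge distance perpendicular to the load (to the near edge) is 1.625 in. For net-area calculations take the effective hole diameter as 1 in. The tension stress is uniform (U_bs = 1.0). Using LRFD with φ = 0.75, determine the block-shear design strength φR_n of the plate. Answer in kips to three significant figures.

177 kips

Shear plane L_v = 2.125 + 4·2.375 = 11.62 in; A_gv = 11.62 × 0.625 = 7.266 in².
A_nv = (11.62 − 4.5·1) × 0.625 = 4.453 in².
A_nt = (1.625 − 0.5·1) × 0.625 = 0.7031 in².
0.6 F_u A_nv = 187 kips; 0.6 F_y A_gv = 218 kips → shear rupture governs the shear term.
R_n = 187 + 1.0 × 70 × 0.7031 = 236.2 kips.
Design strength φR_n = 0.75 × 236.2 = 177 kips.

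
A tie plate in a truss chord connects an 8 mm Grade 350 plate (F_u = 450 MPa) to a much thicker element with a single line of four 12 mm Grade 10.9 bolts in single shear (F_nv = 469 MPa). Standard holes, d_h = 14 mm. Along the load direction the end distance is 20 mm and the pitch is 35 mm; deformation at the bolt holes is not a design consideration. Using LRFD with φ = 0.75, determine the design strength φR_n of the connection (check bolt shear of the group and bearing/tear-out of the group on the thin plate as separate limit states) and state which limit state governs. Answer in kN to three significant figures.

159 kN (bolt shear governs)

Bolt shear: A_b = π·12²/4 = 113.1 mm²; R_n = 469 × 113.1 × 4 × 1 / 1000 = 212.2 kN → 0.75 × 212.2 = 159 kN.
Bearing (1.5 l_c t F_u ≤ 3.0 d t F_u): upper limit = 3.0·12·8·450 / 1000 = 129.6 kN.
  Edge l_c = 20 − 14/2 = 13 → r_n = 70.2 kN; interior l_c = 35 − 14 = 21 → r_n = 113.4 kN.
  R_n,bearing = 1·70.2 + 3·113.4 = 410.4 kN → 0.75 × 410.4 = 308 kN.
Bolt shear governs: 159 kN.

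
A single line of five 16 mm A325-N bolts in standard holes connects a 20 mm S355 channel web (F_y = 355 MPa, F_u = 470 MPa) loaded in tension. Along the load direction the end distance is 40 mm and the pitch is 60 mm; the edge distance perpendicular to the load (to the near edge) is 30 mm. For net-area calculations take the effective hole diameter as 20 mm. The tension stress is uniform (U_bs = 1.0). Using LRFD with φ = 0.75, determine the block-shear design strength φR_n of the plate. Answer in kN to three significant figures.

945 kN

Shear plane L_v = 40 + 4·60 = 280 mm; A_gv = 280 × 20 = 5600 mm².
A_nv = (280 − 4.5·20) × 20 = 3800 mm².
A_nt = (30 − 0.5·20) × 20 = 400 mm².
0.6 F_u A_nv = 1072 kN; 0.6 F_y A_gv = 1193 kN → shear rupture governs the shear term.
R_n = 1072 + 1.0 × 470 × 400 / 1000 = 1260 kN.
Design strength φR_n = 0.75 × 1260 = 945 kN.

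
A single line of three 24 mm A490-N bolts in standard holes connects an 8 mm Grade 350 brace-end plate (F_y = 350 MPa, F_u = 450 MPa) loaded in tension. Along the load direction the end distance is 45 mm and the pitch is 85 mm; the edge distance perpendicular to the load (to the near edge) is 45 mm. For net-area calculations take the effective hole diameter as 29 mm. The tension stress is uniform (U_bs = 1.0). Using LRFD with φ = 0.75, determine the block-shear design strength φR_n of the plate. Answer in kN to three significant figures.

Shear plane L_v = 45 + 2·85 = 215 mm; A_gv = 215 × 8 = 1720 mm².
A_nv = (215 − 2.5·29) × 8 = 1140 mm².
A_nt = (45 − 0.5·29) × 8 = 244 mm².
0.6 F_u A_nv = 307.8 kN; 0.6 F_y A_gv = 361.2 kN → shear rupture governs the shear term.
R_n = 307.8 + 1.0 × 450 × 244 / 1000 = 417.6 kN.
Design strength φR_n = 0.75 × 417.6 = 313 kN.

313 kN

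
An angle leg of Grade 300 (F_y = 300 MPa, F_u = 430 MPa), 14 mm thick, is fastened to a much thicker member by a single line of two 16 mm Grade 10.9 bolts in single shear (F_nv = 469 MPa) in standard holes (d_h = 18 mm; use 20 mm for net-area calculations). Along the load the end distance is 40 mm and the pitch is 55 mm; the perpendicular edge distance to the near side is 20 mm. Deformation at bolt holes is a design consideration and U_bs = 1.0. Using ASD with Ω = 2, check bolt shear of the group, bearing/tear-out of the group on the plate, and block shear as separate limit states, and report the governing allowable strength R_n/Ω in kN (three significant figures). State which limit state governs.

Bolt shear: A_b = π·16²/4 = 201.1 mm²; R_n = 469 × 201.1 × 2 × 1 / 1000 = 188.6 kN → 188.6 / 2 = 94.3 kN.
Bearing: edge l_c = 31, r_n = 223.9 kN; interior l_c = 37, r_n = 231.2 kN; R_n = 223.9 + 1·231.2 = 455.1 kN → 228 kN.
Block shear: A_gv = 1330, A_nv = 910, A_nt = 140 mm²; R_n = min(0.6F_uA_nv, 0.6F_yA_gv) + U_bs·F_u·A_nt = 295 kN → 147 kN.
Bolt shear governs: 94.3 kN.

94.3 kN (bolt shear governs)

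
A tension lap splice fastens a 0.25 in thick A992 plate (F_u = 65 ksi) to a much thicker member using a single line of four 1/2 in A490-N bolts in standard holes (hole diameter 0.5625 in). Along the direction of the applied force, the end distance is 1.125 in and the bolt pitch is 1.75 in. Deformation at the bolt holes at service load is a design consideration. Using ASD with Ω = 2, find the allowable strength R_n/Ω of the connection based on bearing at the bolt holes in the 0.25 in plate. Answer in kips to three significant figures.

37.5 kips

Per bolt r_n = 1.2 l_c t F_u ≤ 2.4 d t F_u; upper limit = 2.4 × 0.5 × 0.25 × 65 = 19.5 kips.
Edge bolt: l_c = 1.125 − 0.5625/2 = 0.8438 in → 1.2 × 0.8438 × 0.25 × 65 = 16.45 → r_n = 16.45 kips.
Interior bolts: l_c = 1.75 − 0.5625 = 1.188 in → 1.2 × 1.188 × 0.25 × 65 = 23.16 → r_n = 19.5 kips.
R_n = 1 × 16.45 + 3 × 19.5 = 74.95 kips.
Allowable strength R_n/Ω = 74.95 / 2 = 37.5 kips.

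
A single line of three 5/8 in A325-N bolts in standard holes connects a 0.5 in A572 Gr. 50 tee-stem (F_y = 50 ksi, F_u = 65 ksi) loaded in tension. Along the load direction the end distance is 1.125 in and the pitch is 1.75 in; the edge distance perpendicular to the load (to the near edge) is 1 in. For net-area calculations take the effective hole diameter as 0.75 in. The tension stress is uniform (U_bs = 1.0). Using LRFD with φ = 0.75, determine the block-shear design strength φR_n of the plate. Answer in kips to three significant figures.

Shear plane L_v = 1.125 + 2·1.75 = 4.625 in; A_gv = 4.625 × 0.5 = 2.312 in².
A_nv = (4.625 − 2.5·0.75) × 0.5 = 1.375 in².
A_nt = (1 − 0.5·0.75) × 0.5 = 0.3125 in².
0.6 F_u A_nv = 53.62 kips; 0.6 F_y A_gv = 69.38 kips → shear rupture governs the shear term.
R_n = 53.62 + 1.0 × 65 × 0.3125 = 73.94 kips.
Design strength φR_n = 0.75 × 73.94 = 55.5 kips.

55.5 kips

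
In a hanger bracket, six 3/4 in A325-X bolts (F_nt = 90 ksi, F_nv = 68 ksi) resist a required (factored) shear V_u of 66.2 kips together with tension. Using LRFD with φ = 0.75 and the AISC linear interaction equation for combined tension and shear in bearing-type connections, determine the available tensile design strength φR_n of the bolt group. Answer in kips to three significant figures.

145 kips

A_b = π·0.75²/4 = 0.4418 in²; f_rv = 66.2 / (6 × 0.4418) = 24.97 ksi.
F'_nt = 1.3 F_nt − (F_nt / φF_nv) f_rv = 1.3·90 − (90/(0.75·68))·24.97 = 72.93 ksi, capped at F_nt → F'_nt = 72.93 ksi.
R_n = F'_nt · A_b · n = 72.93 × 0.4418 × 6 = 193.3 kips.
Design strength φR_n = 0.75 × 193.3 = 145 kips.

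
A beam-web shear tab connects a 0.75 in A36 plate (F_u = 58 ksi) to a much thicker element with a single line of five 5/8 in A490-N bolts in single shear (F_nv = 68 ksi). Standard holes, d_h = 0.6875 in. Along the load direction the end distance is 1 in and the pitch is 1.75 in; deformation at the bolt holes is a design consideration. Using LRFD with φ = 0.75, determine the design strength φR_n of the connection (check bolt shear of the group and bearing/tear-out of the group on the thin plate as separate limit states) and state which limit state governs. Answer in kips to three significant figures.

Bolt shear: A_b = π·0.625²/4 = 0.3068 in²; R_n = 68 × 0.3068 × 5 × 1 = 104.3 kips → 0.75 × 104.3 = 78.2 kips.
Bearing (1.2 l_c t F_u ≤ 2.4 d t F_u): upper limit = 2.4·0.625·0.75·58 = 65.25 kips.
  Edge l_c = 1 − 0.6875/2 = 0.6562 → r_n = 34.26 kips; interior l_c = 1.75 − 0.6875 = 1.062 → r_n = 55.46 kips.
  R_n,bearing = 1·34.26 + 4·55.46 = 256.1 kips → 0.75 × 256.1 = 192 kips.
Bolt shear governs: 78.2 kips.

78.2 kips (bolt shear governs)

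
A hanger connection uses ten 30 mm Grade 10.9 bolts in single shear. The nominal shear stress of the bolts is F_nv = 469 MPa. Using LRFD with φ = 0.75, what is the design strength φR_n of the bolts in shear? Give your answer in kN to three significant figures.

2490 kN

A_b = π × 30² / 4 = 706.9 mm².
R_n = F_nv · A_b · n · n_s = 469 × 706.9 × 10 × 1 / 1000 = 3315 kN.
Design strength φR_n = 0.75 × 3315 = 2490 kN.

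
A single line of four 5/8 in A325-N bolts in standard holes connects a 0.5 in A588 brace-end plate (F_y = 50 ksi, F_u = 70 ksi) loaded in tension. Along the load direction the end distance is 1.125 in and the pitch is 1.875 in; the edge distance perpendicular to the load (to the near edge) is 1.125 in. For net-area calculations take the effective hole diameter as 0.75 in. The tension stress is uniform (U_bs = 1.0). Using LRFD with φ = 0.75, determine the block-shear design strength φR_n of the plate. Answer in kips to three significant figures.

Shear plane L_v = 1.125 + 3·1.875 = 6.75 in; A_gv = 6.75 × 0.5 = 3.375 in².
A_nv = (6.75 − 3.5·0.75) × 0.5 = 2.062 in².
A_nt = (1.125 − 0.5·0.75) × 0.5 = 0.375 in².
0.6 F_u A_nv = 86.62 kips; 0.6 F_y A_gv = 101.2 kips → shear rupture governs the shear term.
R_n = 86.62 + 1.0 × 70 × 0.375 = 112.9 kips.
Design strength φR_n = 0.75 × 112.9 = 84.7 kips.

84.7 kips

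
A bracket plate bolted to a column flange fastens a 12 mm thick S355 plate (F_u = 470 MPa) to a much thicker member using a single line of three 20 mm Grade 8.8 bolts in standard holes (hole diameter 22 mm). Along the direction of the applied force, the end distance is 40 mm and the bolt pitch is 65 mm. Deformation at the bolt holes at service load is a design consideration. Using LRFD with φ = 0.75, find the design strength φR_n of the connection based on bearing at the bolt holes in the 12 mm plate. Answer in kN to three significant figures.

553 kN

Per bolt r_n = 1.2 l_c t F_u ≤ 2.4 d t F_u; upper limit = 2.4 × 20 × 12 × 470 / 1000 = 270.7 kN.
Edge bolt: l_c = 40 − 22/2 = 29 mm → 1.2 × 29 × 12 × 470 / 1000 = 196.3 → r_n = 196.3 kN.
Interior bolts: l_c = 65 − 22 = 43 mm → 1.2 × 43 × 12 × 470 / 1000 = 291 → r_n = 270.7 kN.
R_n = 1 × 196.3 + 2 × 270.7 = 737.7 kN.
Design strength φR_n = 0.75 × 737.7 = 553 kN.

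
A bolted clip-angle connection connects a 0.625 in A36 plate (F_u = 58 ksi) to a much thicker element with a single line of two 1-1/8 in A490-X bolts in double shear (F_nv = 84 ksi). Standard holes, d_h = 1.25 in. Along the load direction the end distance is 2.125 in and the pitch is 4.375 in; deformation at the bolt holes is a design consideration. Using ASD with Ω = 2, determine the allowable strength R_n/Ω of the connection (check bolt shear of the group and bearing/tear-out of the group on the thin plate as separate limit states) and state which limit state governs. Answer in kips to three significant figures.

Bolt shear: A_b = π·1.125²/4 = 0.994 in²; R_n = 84 × 0.994 × 2 × 2 = 334 kips → 334 / 2 = 167 kips.
Bearing (1.2 l_c t F_u ≤ 2.4 d t F_u): upper limit = 2.4·1.125·0.625·58 = 97.87 kips.
  Edge l_c = 2.125 − 1.25/2 = 1.5 → r_n = 65.25 kips; interior l_c = 4.375 − 1.25 = 3.125 → r_n = 97.87 kips.
  R_n,bearing = 1·65.25 + 1·97.87 = 163.1 kips → 163.1 / 2 = 81.6 kips.
Bearing governs: 81.6 kips.

81.6 kips (bearing governs)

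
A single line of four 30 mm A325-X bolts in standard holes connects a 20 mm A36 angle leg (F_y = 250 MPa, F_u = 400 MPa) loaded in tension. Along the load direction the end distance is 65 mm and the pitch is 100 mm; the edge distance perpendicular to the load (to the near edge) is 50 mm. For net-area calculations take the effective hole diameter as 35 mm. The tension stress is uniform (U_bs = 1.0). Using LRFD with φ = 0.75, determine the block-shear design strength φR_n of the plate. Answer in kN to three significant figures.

1020 kN

Shear plane L_v = 65 + 3·100 = 365 mm; A_gv = 365 × 20 = 7300 mm².
A_nv = (365 − 3.5·35) × 20 = 4850 mm².
A_nt = (50 − 0.5·35) × 20 = 650 mm².
0.6 F_u A_nv = 1164 kN; 0.6 F_y A_gv = 1095 kN → shear yielding governs the shear term.
R_n = 1095 + 1.0 × 400 × 650 / 1000 = 1355 kN.
Design strength φR_n = 0.75 × 1355 = 1020 kN.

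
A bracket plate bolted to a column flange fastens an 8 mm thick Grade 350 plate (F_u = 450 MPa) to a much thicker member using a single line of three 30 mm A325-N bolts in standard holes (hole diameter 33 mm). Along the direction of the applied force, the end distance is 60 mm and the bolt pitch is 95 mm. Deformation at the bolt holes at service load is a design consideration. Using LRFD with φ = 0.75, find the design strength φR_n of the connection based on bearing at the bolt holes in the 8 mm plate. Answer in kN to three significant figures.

530 kN

Per bolt r_n = 1.2 l_c t F_u ≤ 2.4 d t F_u; upper limit = 2.4 × 30 × 8 × 450 / 1000 = 259.2 kN.
Edge bolt: l_c = 60 − 33/2 = 43.5 mm → 1.2 × 43.5 × 8 × 450 / 1000 = 187.9 → r_n = 187.9 kN.
Interior bolts: l_c = 95 − 33 = 62 mm → 1.2 × 62 × 8 × 450 / 1000 = 267.8 → r_n = 259.2 kN.
R_n = 1 × 187.9 + 2 × 259.2 = 706.3 kN.
Design strength φR_n = 0.75 × 706.3 = 530 kN.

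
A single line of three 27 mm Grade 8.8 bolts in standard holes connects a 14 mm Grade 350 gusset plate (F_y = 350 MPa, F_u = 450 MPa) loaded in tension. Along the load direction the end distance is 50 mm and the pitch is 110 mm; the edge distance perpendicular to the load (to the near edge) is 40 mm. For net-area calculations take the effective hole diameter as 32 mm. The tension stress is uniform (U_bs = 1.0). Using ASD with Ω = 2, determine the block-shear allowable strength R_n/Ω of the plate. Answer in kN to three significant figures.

435 kN

Shear plane L_v = 50 + 2·110 = 270 mm; A_gv = 270 × 14 = 3780 mm².
A_nv = (270 − 2.5·32) × 14 = 2660 mm².
A_nt = (40 − 0.5·32) × 14 = 336 mm².
0.6 F_u A_nv = 718.2 kN; 0.6 F_y A_gv = 793.8 kN → shear rupture governs the shear term.
R_n = 718.2 + 1.0 × 450 × 336 / 1000 = 869.4 kN.
Allowable strength R_n/Ω = 869.4 / 2 = 435 kN.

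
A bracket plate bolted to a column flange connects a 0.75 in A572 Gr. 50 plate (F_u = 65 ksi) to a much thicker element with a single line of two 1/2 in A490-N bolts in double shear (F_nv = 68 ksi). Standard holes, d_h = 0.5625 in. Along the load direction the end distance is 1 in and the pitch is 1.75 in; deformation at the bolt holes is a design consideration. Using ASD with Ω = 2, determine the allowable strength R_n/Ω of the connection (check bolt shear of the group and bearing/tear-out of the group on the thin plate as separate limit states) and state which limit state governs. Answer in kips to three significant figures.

Bolt shear: A_b = π·0.5²/4 = 0.1963 in²; R_n = 68 × 0.1963 × 2 × 2 = 53.41 kips → 53.41 / 2 = 26.7 kips.
Bearing (1.2 l_c t F_u ≤ 2.4 d t F_u): upper limit = 2.4·0.5·0.75·65 = 58.5 kips.
  Edge l_c = 1 − 0.5625/2 = 0.7188 → r_n = 42.05 kips; interior l_c = 1.75 − 0.5625 = 1.188 → r_n = 58.5 kips.
  R_n,bearing = 1·42.05 + 1·58.5 = 100.5 kips → 100.5 / 2 = 50.3 kips.
Bolt shear governs: 26.7 kips.

26.7 kips (bolt shear governs)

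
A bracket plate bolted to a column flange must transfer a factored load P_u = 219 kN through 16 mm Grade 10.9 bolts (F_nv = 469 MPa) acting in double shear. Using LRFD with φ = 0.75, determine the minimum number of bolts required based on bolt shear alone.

A_b = π·16²/4 = 201.1 mm².
Per-bolt design strength φR_n = 0.75 × 469 × 201.1 × 2 / 1000 = 141.4 kN.
n ≥ 219 / 141.4 = 1.548 → use 2 bolts.

2 bolts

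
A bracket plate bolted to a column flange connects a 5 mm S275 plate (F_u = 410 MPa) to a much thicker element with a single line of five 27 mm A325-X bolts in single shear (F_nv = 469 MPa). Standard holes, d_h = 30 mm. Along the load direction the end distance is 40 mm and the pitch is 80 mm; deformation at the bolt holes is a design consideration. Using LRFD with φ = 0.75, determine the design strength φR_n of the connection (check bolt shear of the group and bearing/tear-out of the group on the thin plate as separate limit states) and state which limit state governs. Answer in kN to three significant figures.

415 kN (bearing governs)

Bolt shear: A_b = π·27²/4 = 572.6 mm²; R_n = 469 × 572.6 × 5 × 1 / 1000 = 1343 kN → 0.75 × 1343 = 1010 kN.
Bearing (1.2 l_c t F_u ≤ 2.4 d t F_u): upper limit = 2.4·27·5·410 / 1000 = 132.8 kN.
  Edge l_c = 40 − 30/2 = 25 → r_n = 61.5 kN; interior l_c = 80 − 30 = 50 → r_n = 123 kN.
  R_n,bearing = 1·61.5 + 4·123 = 553.5 kN → 0.75 × 553.5 = 415 kN.
Bearing governs: 415 kN.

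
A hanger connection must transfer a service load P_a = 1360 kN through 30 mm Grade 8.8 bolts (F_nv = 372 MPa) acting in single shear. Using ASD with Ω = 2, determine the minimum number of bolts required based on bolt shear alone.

11 bolts

A_b = π·30²/4 = 706.9 mm².
Per-bolt allowable strength R_n/Ω = 372 × 706.9 × 1 / 1000 / 2 = 131.5 kN.
n ≥ 1360 / 131.5 = 10.34 → use 11 bolts.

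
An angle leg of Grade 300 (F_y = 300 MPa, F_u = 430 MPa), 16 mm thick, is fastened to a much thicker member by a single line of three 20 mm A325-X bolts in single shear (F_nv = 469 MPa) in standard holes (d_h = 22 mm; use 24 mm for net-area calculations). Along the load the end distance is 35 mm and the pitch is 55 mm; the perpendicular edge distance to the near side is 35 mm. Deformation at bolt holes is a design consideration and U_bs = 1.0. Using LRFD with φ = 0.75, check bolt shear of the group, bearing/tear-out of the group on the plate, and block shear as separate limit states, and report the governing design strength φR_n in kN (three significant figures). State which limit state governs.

332 kN (bolt shear governs)

Bolt shear: A_b = π·20²/4 = 314.2 mm²; R_n = 469 × 314.2 × 3 × 1 / 1000 = 442 kN → 0.75 × 442 = 332 kN.
Bearing: edge l_c = 24, r_n = 198.1 kN; interior l_c = 33, r_n = 272.4 kN; R_n = 198.1 + 2·272.4 = 743 kN → 557 kN.
Block shear: A_gv = 2320, A_nv = 1360, A_nt = 368 mm²; R_n = min(0.6F_uA_nv, 0.6F_yA_gv) + U_bs·F_u·A_nt = 509.1 kN → 382 kN.
Bolt shear governs: 332 kN.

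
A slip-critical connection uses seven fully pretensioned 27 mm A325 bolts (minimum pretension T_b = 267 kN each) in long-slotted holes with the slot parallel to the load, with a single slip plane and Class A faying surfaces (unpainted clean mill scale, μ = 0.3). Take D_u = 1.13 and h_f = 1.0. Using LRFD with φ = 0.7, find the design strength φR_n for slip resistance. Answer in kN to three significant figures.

R_n = μ · D_u · h_f · T_b · n_s · n_b = 0.3 × 1.13 × 1.0 × 267 × 1 × 7 = 633.6 kN.
Design strength φR_n = 0.7 × 633.6 = 444 kN.

444 kN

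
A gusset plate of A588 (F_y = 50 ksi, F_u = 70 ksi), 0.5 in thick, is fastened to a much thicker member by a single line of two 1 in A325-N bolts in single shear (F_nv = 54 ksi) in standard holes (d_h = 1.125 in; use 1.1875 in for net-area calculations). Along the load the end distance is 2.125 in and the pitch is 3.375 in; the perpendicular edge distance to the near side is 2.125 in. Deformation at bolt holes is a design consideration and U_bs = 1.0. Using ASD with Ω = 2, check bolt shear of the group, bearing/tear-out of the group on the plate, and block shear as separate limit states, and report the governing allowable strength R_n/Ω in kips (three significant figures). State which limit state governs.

42.4 kips (bolt shear governs)

Bolt shear: A_b = π·1²/4 = 0.7854 in²; R_n = 54 × 0.7854 × 2 × 1 = 84.82 kips → 84.82 / 2 = 42.4 kips.
Bearing: edge l_c = 1.562, r_n = 65.62 kips; interior l_c = 2.25, r_n = 84 kips; R_n = 65.62 + 1·84 = 149.6 kips → 74.8 kips.
Block shear: A_gv = 2.75, A_nv = 1.859, A_nt = 0.7656 in²; R_n = min(0.6F_uA_nv, 0.6F_yA_gv) + U_bs·F_u·A_nt = 131.7 kips → 65.8 kips.
Bolt shear governs: 42.4 kips.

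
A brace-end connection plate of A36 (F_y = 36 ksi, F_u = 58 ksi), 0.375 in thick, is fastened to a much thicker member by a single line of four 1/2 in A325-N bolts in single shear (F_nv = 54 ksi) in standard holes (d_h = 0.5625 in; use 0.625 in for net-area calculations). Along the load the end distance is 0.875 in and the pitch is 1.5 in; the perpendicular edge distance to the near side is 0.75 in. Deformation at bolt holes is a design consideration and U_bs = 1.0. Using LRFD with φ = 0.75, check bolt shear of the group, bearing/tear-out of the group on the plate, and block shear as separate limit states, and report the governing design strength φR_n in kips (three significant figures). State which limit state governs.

31.8 kips (bolt shear governs)

Bolt shear: A_b = π·0.5²/4 = 0.1963 in²; R_n = 54 × 0.1963 × 4 × 1 = 42.41 kips → 0.75 × 42.41 = 31.8 kips.
Bearing: edge l_c = 0.5938, r_n = 15.5 kips; interior l_c = 0.9375, r_n = 24.47 kips; R_n = 15.5 + 3·24.47 = 88.9 kips → 66.7 kips.
Block shear: A_gv = 2.016, A_nv = 1.195, A_nt = 0.1641 in²; R_n = min(0.6F_uA_nv, 0.6F_yA_gv) + U_bs·F_u·A_nt = 51.11 kips → 38.3 kips.
Bolt shear governs: 31.8 kips.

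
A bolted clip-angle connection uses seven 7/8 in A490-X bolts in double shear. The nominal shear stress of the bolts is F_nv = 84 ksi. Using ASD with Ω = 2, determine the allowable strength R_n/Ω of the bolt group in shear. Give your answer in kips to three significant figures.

A_b = π × 0.875² / 4 = 0.6013 in².
R_n = F_nv · A_b · n · n_s = 84 × 0.6013 × 7 × 2 = 707.2 kips.
Allowable strength R_n/Ω = 707.2 / 2 = 354 kips.

354 kips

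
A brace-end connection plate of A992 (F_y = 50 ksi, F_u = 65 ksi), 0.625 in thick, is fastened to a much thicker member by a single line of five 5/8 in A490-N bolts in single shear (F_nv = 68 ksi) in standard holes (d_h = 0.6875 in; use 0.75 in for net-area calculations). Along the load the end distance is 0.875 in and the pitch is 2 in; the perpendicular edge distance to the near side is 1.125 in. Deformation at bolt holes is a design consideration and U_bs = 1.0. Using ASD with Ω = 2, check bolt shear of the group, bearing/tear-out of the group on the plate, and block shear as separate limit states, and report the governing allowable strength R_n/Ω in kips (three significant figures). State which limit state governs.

Bolt shear: A_b = π·0.625²/4 = 0.3068 in²; R_n = 68 × 0.3068 × 5 × 1 = 104.3 kips → 104.3 / 2 = 52.2 kips.
Bearing: edge l_c = 0.5312, r_n = 25.9 kips; interior l_c = 1.312, r_n = 60.94 kips; R_n = 25.9 + 4·60.94 = 269.6 kips → 135 kips.
Block shear: A_gv = 5.547, A_nv = 3.438, A_nt = 0.4688 in²; R_n = min(0.6F_uA_nv, 0.6F_yA_gv) + U_bs·F_u·A_nt = 164.5 kips → 82.3 kips.
Bolt shear governs: 52.2 kips.

52.2 kips (bolt shear governs)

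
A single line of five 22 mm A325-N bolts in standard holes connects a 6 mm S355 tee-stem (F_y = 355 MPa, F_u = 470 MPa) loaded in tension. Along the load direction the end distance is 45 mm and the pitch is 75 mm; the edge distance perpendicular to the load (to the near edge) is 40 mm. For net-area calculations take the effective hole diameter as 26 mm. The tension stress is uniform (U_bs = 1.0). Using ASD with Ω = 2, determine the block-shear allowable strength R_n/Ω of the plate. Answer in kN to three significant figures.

Shear plane L_v = 45 + 4·75 = 345 mm; A_gv = 345 × 6 = 2070 mm².
A_nv = (345 − 4.5·26) × 6 = 1368 mm².
A_nt = (40 − 0.5·26) × 6 = 162 mm².
0.6 F_u A_nv = 385.8 kN; 0.6 F_y A_gv = 440.9 kN → shear rupture governs the shear term.
R_n = 385.8 + 1.0 × 470 × 162 / 1000 = 461.9 kN.
Allowable strength R_n/Ω = 461.9 / 2 = 231 kN.

231 kN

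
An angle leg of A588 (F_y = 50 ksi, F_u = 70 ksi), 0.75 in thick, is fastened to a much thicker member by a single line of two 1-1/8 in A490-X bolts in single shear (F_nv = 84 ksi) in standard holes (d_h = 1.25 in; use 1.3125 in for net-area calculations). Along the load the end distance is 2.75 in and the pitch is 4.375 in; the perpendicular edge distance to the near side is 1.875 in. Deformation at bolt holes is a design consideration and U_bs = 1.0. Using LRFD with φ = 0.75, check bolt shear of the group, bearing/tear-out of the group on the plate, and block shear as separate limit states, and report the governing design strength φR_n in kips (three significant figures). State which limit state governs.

Bolt shear: A_b = π·1.125²/4 = 0.994 in²; R_n = 84 × 0.994 × 2 × 1 = 167 kips → 0.75 × 167 = 125 kips.
Bearing: edge l_c = 2.125, r_n = 133.9 kips; interior l_c = 3.125, r_n = 141.8 kips; R_n = 133.9 + 1·141.8 = 275.6 kips → 207 kips.
Block shear: A_gv = 5.344, A_nv = 3.867, A_nt = 0.9141 in²; R_n = min(0.6F_uA_nv, 0.6F_yA_gv) + U_bs·F_u·A_nt = 224.3 kips → 168 kips.
Bolt shear governs: 125 kips.

125 kips (bolt shear governs)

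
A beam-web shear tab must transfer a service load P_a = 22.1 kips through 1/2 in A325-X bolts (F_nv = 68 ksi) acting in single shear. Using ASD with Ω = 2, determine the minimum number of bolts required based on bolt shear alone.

4 bolts

A_b = π·0.5²/4 = 0.1963 in².
Per-bolt allowable strength R_n/Ω = 68 × 0.1963 × 1 / 2 = 6.676 kips.
n ≥ 22.1 / 6.676 = 3.31 → use 4 bolts.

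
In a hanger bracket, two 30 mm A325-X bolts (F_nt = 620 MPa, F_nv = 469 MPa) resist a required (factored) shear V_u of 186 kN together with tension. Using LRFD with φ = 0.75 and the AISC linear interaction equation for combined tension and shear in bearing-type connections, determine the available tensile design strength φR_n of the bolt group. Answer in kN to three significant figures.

A_b = π·30²/4 = 706.9 mm²; f_rv = 186 × 1000 / (2 × 706.9) = 131.6 MPa.
F'_nt = 1.3 F_nt − (F_nt / φF_nv) f_rv = 1.3·620 − (620/(0.75·469))·131.6 = 574.1 MPa, capped at F_nt → F'_nt = 574.1 MPa.
R_n = F'_nt · A_b · n = 574.1 × 706.9 × 2 / 1000 = 811.6 kN.
Design strength φR_n = 0.75 × 811.6 = 609 kN.

609 kN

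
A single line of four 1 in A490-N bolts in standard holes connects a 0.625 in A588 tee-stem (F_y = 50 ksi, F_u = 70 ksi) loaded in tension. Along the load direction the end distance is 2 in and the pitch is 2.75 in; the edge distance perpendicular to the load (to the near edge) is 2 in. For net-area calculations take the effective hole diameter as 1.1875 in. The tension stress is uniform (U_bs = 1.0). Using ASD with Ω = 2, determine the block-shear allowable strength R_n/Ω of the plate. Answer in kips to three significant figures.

Shear plane L_v = 2 + 3·2.75 = 10.25 in; A_gv = 10.25 × 0.625 = 6.406 in².
A_nv = (10.25 − 3.5·1.1875) × 0.625 = 3.809 in².
A_nt = (2 − 0.5·1.1875) × 0.625 = 0.8789 in².
0.6 F_u A_nv = 160 kips; 0.6 F_y A_gv = 192.2 kips → shear rupture governs the shear term.
R_n = 160 + 1.0 × 70 × 0.8789 = 221.5 kips.
Allowable strength R_n/Ω = 221.5 / 2 = 111 kips.

111 kips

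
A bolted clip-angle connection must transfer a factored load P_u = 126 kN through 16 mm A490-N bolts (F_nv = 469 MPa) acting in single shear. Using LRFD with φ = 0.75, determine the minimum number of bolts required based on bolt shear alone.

2 bolts

A_b = π·16²/4 = 201.1 mm².
Per-bolt design strength φR_n = 0.75 × 469 × 201.1 × 1 / 1000 = 70.72 kN.
n ≥ 126 / 70.72 = 1.782 → use 2 bolts.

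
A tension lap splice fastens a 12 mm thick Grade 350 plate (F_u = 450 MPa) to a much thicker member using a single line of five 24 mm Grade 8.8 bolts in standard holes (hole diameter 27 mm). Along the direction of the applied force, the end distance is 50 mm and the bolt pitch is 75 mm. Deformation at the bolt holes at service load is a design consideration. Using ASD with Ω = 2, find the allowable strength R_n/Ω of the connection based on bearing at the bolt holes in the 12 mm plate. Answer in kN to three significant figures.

Per bolt r_n = 1.2 l_c t F_u ≤ 2.4 d t F_u; upper limit = 2.4 × 24 × 12 × 450 / 1000 = 311 kN.
Edge bolt: l_c = 50 − 27/2 = 36.5 mm → 1.2 × 36.5 × 12 × 450 / 1000 = 236.5 → r_n = 236.5 kN.
Interior bolts: l_c = 75 − 27 = 48 mm → 1.2 × 48 × 12 × 450 / 1000 = 311 → r_n = 311 kN.
R_n = 1 × 236.5 + 4 × 311 = 1481 kN.
Allowable strength R_n/Ω = 1481 / 2 = 740 kN.

740 kN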